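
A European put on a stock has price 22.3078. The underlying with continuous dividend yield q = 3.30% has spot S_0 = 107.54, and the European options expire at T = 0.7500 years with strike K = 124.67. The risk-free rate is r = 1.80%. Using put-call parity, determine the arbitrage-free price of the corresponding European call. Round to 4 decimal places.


Answer: Call price = 4.2206

Derivation:
Put-call parity: C - P = S_0 * exp(-qT) - K * exp(-rT).
S_0 * exp(-qT) = 107.5400 * 0.97555377 = 104.91105242
K * exp(-rT) = 124.6700 * 0.98659072 = 122.99826460
C = P + S*exp(-qT) - K*exp(-rT)
C = 22.3078 + 104.91105242 - 122.99826460 = 4.2206


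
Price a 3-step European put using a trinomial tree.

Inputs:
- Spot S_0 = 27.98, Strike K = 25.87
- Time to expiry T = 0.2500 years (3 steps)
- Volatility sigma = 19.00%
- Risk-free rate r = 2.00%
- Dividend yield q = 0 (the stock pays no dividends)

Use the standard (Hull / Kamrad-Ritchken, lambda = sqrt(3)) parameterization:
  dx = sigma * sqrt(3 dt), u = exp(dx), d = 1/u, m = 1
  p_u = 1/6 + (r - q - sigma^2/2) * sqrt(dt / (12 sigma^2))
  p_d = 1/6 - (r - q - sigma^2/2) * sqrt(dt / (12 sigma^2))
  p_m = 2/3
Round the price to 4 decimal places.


Answer: Price = V(0,0) = 0.2709

Derivation:
dt = T/N = 0.083333; dx = sigma*sqrt(3*dt) = 0.095000
u = exp(dx) = 1.099659; d = 1/u = 0.909373
p_u = 0.167522, p_m = 0.666667, p_d = 0.165811
Discount per step: exp(-r*dt) = 0.998335
Stock lattice S(k, j) with j the centered position index:
  k=0: S(0,+0) = 27.9800
  k=1: S(1,-1) = 25.4443; S(1,+0) = 27.9800; S(1,+1) = 30.7685
  k=2: S(2,-2) = 23.1383; S(2,-1) = 25.4443; S(2,+0) = 27.9800; S(2,+1) = 30.7685; S(2,+2) = 33.8348
  k=3: S(3,-3) = 21.0414; S(3,-2) = 23.1383; S(3,-1) = 25.4443; S(3,+0) = 27.9800; S(3,+1) = 30.7685; S(3,+2) = 33.8348; S(3,+3) = 37.2067
Terminal payoffs V(N, j) = max(K - S_T, 0):
  V(3,-3) = 4.828641; V(3,-2) = 2.731683; V(3,-1) = 0.425745; V(3,+0) = 0.000000; V(3,+1) = 0.000000; V(3,+2) = 0.000000; V(3,+3) = 0.000000
Backward induction: V(k, j) = exp(-r*dt) * [p_u * V(k+1, j+1) + p_m * V(k+1, j) + p_d * V(k+1, j-1)]
  V(2,-2) = exp(-r*dt) * [p_u*0.425745 + p_m*2.731683 + p_d*4.828641] = 2.688603
  V(2,-1) = exp(-r*dt) * [p_u*0.000000 + p_m*0.425745 + p_d*2.731683] = 0.735548
  V(2,+0) = exp(-r*dt) * [p_u*0.000000 + p_m*0.000000 + p_d*0.425745] = 0.070476
  V(2,+1) = exp(-r*dt) * [p_u*0.000000 + p_m*0.000000 + p_d*0.000000] = 0.000000
  V(2,+2) = exp(-r*dt) * [p_u*0.000000 + p_m*0.000000 + p_d*0.000000] = 0.000000
  V(1,-1) = exp(-r*dt) * [p_u*0.070476 + p_m*0.735548 + p_d*2.688603] = 0.946394
  V(1,+0) = exp(-r*dt) * [p_u*0.000000 + p_m*0.070476 + p_d*0.735548] = 0.168665
  V(1,+1) = exp(-r*dt) * [p_u*0.000000 + p_m*0.000000 + p_d*0.070476] = 0.011666
  V(0,+0) = exp(-r*dt) * [p_u*0.011666 + p_m*0.168665 + p_d*0.946394] = 0.270869


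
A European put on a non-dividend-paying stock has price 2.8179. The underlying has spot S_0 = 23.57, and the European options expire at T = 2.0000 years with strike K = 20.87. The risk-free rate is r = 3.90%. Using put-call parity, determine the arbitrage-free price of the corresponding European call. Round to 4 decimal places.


Put-call parity: C - P = S_0 * exp(-qT) - K * exp(-rT).
S_0 * exp(-qT) = 23.5700 * 1.00000000 = 23.57000000
K * exp(-rT) = 20.8700 * 0.92496443 = 19.30400758
C = P + S*exp(-qT) - K*exp(-rT)
C = 2.8179 + 23.57000000 - 19.30400758 = 7.0839

Answer: Call price = 7.0839


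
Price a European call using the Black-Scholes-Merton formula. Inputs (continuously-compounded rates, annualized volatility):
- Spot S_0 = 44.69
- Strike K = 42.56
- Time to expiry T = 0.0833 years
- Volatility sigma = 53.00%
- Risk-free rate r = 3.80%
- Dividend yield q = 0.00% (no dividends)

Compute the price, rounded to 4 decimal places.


d1 = (ln(S/K) + (r - q + 0.5*sigma^2) * T) / (sigma * sqrt(T)) = 0.41642780
d2 = d1 - sigma * sqrt(T) = 0.26346058
exp(-rT) = 0.99683960; exp(-qT) = 1.00000000
C = S_0 * exp(-qT) * N(d1) - K * exp(-rT) * N(d2)
N(d1) = 0.66145151; N(d2) = 0.60390220
C = 44.6900 * 1.00000000 * 0.66145151 - 42.5600 * 0.99683960 * 0.60390220 = 3.9394

Answer: Price = 3.9394


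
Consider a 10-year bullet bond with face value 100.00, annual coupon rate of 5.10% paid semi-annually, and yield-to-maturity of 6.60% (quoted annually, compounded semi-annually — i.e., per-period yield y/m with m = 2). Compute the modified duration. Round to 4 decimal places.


Answer: Modified duration = 7.5620

Derivation:
Coupon per period c = face * coupon_rate / m = 2.550000
Periods per year m = 2; per-period yield y/m = 0.033000
Number of cashflows N = 20
Cashflows (t years, CF_t, discount factor 1/(1+y/m)^(m*t), PV):
  t = 0.5000: CF_t = 2.550000, DF = 0.968054, PV = 2.468538
  t = 1.0000: CF_t = 2.550000, DF = 0.937129, PV = 2.389679
  t = 1.5000: CF_t = 2.550000, DF = 0.907192, PV = 2.313339
  t = 2.0000: CF_t = 2.550000, DF = 0.878211, PV = 2.239437
  t = 2.5000: CF_t = 2.550000, DF = 0.850156, PV = 2.167897
  t = 3.0000: CF_t = 2.550000, DF = 0.822997, PV = 2.098641
  t = 3.5000: CF_t = 2.550000, DF = 0.796705, PV = 2.031599
  t = 4.0000: CF_t = 2.550000, DF = 0.771254, PV = 1.966698
  t = 4.5000: CF_t = 2.550000, DF = 0.746616, PV = 1.903870
  t = 5.0000: CF_t = 2.550000, DF = 0.722764, PV = 1.843049
  t = 5.5000: CF_t = 2.550000, DF = 0.699675, PV = 1.784172
  t = 6.0000: CF_t = 2.550000, DF = 0.677323, PV = 1.727175
  t = 6.5000: CF_t = 2.550000, DF = 0.655686, PV = 1.671999
  t = 7.0000: CF_t = 2.550000, DF = 0.634739, PV = 1.618586
  t = 7.5000: CF_t = 2.550000, DF = 0.614462, PV = 1.566879
  t = 8.0000: CF_t = 2.550000, DF = 0.594833, PV = 1.516823
  t = 8.5000: CF_t = 2.550000, DF = 0.575830, PV = 1.468367
  t = 9.0000: CF_t = 2.550000, DF = 0.557435, PV = 1.421459
  t = 9.5000: CF_t = 2.550000, DF = 0.539627, PV = 1.376050
  t = 10.0000: CF_t = 102.550000, DF = 0.522388, PV = 53.570936
Price P = sum_t PV_t = 89.145192
First compute Macaulay numerator sum_t t * PV_t:
  t * PV_t at t = 0.5000: 1.234269
  t * PV_t at t = 1.0000: 2.389679
  t * PV_t at t = 1.5000: 3.470008
  t * PV_t at t = 2.0000: 4.478874
  t * PV_t at t = 2.5000: 5.419742
  t * PV_t at t = 3.0000: 6.295924
  t * PV_t at t = 3.5000: 7.110596
  t * PV_t at t = 4.0000: 7.866791
  t * PV_t at t = 4.5000: 8.567415
  t * PV_t at t = 5.0000: 9.215247
  t * PV_t at t = 5.5000: 9.812944
  t * PV_t at t = 6.0000: 10.363049
  t * PV_t at t = 6.5000: 10.867993
  t * PV_t at t = 7.0000: 11.330099
  t * PV_t at t = 7.5000: 11.751590
  t * PV_t at t = 8.0000: 12.134588
  t * PV_t at t = 8.5000: 12.481122
  t * PV_t at t = 9.0000: 12.793133
  t * PV_t at t = 9.5000: 13.072471
  t * PV_t at t = 10.0000: 535.709360
Macaulay duration D = 696.364894 / 89.145192 = 7.811581
Modified duration = D / (1 + y/m) = 7.811581 / (1 + 0.033000) = 7.562034


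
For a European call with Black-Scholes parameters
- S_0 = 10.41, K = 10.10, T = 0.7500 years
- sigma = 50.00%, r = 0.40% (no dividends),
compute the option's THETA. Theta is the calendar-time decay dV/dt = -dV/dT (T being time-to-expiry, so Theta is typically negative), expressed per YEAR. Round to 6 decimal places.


Answer: Theta = -1.166309

Derivation:
d1 = 0.2932511176; d2 = -0.1397615843
phi(d1) = 0.3821520770; exp(-qT) = 1.0000000000; exp(-rT) = 0.9970044955
Theta = -S*exp(-qT)*phi(d1)*sigma/(2*sqrt(T)) - r*K*exp(-rT)*N(d2) + q*S*exp(-qT)*N(d1)
N(d1) = 0.6153348928; N(d2) = 0.4444241833; sqrt(T) = 0.8660254038
Term 1 = -10.4100 * 1.0000000000 * 0.3821520770 * 0.5000 / (2 * 0.8660254038) = -1.1484083215
Term 2 = -0.0040 * 10.1000 * 0.9970044955 * 0.4444241833 = -0.0179009535
Term 3 = 0 (no dividend yield, q = 0)
Theta = -1.1484083215 + (-0.0179009535) + (0.0000000000) = -1.166309


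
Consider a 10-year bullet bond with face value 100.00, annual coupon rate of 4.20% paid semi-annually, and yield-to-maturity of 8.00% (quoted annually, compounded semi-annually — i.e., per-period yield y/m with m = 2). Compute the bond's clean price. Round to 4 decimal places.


Answer: Price = 74.1784

Derivation:
Coupon per period c = face * coupon_rate / m = 2.100000
Periods per year m = 2; per-period yield y/m = 0.040000
Number of cashflows N = 20
Cashflows (t years, CF_t, discount factor 1/(1+y/m)^(m*t), PV):
  t = 0.5000: CF_t = 2.100000, DF = 0.961538, PV = 2.019231
  t = 1.0000: CF_t = 2.100000, DF = 0.924556, PV = 1.941568
  t = 1.5000: CF_t = 2.100000, DF = 0.888996, PV = 1.866892
  t = 2.0000: CF_t = 2.100000, DF = 0.854804, PV = 1.795089
  t = 2.5000: CF_t = 2.100000, DF = 0.821927, PV = 1.726047
  t = 3.0000: CF_t = 2.100000, DF = 0.790315, PV = 1.659661
  t = 3.5000: CF_t = 2.100000, DF = 0.759918, PV = 1.595827
  t = 4.0000: CF_t = 2.100000, DF = 0.730690, PV = 1.534449
  t = 4.5000: CF_t = 2.100000, DF = 0.702587, PV = 1.475432
  t = 5.0000: CF_t = 2.100000, DF = 0.675564, PV = 1.418685
  t = 5.5000: CF_t = 2.100000, DF = 0.649581, PV = 1.364120
  t = 6.0000: CF_t = 2.100000, DF = 0.624597, PV = 1.311654
  t = 6.5000: CF_t = 2.100000, DF = 0.600574, PV = 1.261206
  t = 7.0000: CF_t = 2.100000, DF = 0.577475, PV = 1.212698
  t = 7.5000: CF_t = 2.100000, DF = 0.555265, PV = 1.166055
  t = 8.0000: CF_t = 2.100000, DF = 0.533908, PV = 1.121207
  t = 8.5000: CF_t = 2.100000, DF = 0.513373, PV = 1.078084
  t = 9.0000: CF_t = 2.100000, DF = 0.493628, PV = 1.036619
  t = 9.5000: CF_t = 2.100000, DF = 0.474642, PV = 0.996749
  t = 10.0000: CF_t = 102.100000, DF = 0.456387, PV = 46.597107
Price P = sum_t PV_t = 74.178380


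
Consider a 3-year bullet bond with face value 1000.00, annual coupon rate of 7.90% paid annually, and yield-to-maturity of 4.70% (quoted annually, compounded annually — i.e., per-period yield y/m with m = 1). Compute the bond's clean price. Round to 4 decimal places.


Coupon per period c = face * coupon_rate / m = 79.000000
Periods per year m = 1; per-period yield y/m = 0.047000
Number of cashflows N = 3
Cashflows (t years, CF_t, discount factor 1/(1+y/m)^(m*t), PV):
  t = 1.0000: CF_t = 79.000000, DF = 0.955110, PV = 75.453677
  t = 2.0000: CF_t = 79.000000, DF = 0.912235, PV = 72.066549
  t = 3.0000: CF_t = 1079.000000, DF = 0.871284, PV = 940.115904
Price P = sum_t PV_t = 1087.636130

Answer: Price = 1087.6361


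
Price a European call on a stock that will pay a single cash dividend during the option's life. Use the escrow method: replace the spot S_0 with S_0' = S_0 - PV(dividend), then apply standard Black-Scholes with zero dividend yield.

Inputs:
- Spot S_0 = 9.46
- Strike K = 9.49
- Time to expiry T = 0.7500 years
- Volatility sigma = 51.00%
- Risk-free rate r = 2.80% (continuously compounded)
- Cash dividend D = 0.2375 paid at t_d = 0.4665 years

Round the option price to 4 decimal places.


PV(D) = D * exp(-r * t_d) = 0.2375 * 0.98702294 = 0.23441795
S_0' = S_0 - PV(D) = 9.4600 - 0.23441795 = 9.22558205
d1 = (ln(S_0'/K) + (r + sigma^2/2)*T) / (sigma*sqrt(T)) = 0.20440276
d2 = d1 - sigma*sqrt(T) = -0.23727020
exp(-rT) = 0.97921896
N(d1) = 0.58098061; N(d2) = 0.40622359
C = S_0' * N(d1) - K * exp(-rT) * N(d2) = 9.22558205 * 0.58098061 - 9.4900 * 0.97921896 * 0.40622359 = 1.5849

Answer: Price = 1.5849


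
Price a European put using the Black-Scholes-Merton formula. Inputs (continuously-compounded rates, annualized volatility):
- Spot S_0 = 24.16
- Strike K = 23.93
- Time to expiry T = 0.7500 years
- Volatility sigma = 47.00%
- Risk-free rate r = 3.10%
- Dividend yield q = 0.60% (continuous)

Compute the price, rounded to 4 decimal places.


d1 = (ln(S/K) + (r - q + 0.5*sigma^2) * T) / (sigma * sqrt(T)) = 0.27308169
d2 = d1 - sigma * sqrt(T) = -0.13395025
exp(-rT) = 0.97701820; exp(-qT) = 0.99551011
P = K * exp(-rT) * N(-d2) - S_0 * exp(-qT) * N(-d1)
N(-d1) = 0.39239521; N(-d2) = 0.55327904
P = 23.9300 * 0.97701820 * 0.55327904 - 24.1600 * 0.99551011 * 0.39239521 = 3.4980

Answer: Price = 3.4980


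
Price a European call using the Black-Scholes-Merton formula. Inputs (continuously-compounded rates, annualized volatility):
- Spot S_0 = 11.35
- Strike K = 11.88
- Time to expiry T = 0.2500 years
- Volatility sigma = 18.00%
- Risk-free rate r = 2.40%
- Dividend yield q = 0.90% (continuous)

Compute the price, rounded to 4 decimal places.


d1 = (ln(S/K) + (r - q + 0.5*sigma^2) * T) / (sigma * sqrt(T)) = -0.42042856
d2 = d1 - sigma * sqrt(T) = -0.51042856
exp(-rT) = 0.99401796; exp(-qT) = 0.99775253
C = S_0 * exp(-qT) * N(d1) - K * exp(-rT) * N(d2)
N(d1) = 0.33708621; N(d2) = 0.30487563
C = 11.3500 * 0.99775253 * 0.33708621 - 11.8800 * 0.99401796 * 0.30487563 = 0.2171

Answer: Price = 0.2171


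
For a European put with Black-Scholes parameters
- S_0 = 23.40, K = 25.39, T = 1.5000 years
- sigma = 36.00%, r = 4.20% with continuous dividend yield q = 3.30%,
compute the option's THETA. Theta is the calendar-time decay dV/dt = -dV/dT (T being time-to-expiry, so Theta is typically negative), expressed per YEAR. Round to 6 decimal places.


d1 = 0.0659562006; d2 = -0.3749519531
phi(d1) = 0.3980754800; exp(-qT) = 0.9517051581; exp(-rT) = 0.9389434737
Theta = -S*exp(-qT)*phi(d1)*sigma/(2*sqrt(T)) + r*K*exp(-rT)*N(-d2) - q*S*exp(-qT)*N(-d1)
N(-d1) = 0.4737063482; N(-d2) = 0.6461519000; sqrt(T) = 1.2247448714
Term 1 = -23.4000 * 0.9517051581 * 0.3980754800 * 0.3600 / (2 * 1.2247448714) = -1.3028984984
Term 2 = 0.0420 * 25.3900 * 0.9389434737 * 0.6461519000 = 0.6469728628
Term 3 = -0.0330 * 23.4000 * 0.9517051581 * 0.4737063482 = -0.3481299801
Theta = -1.3028984984 + (0.6469728628) + (-0.3481299801) = -1.004056

Answer: Theta = -1.004056


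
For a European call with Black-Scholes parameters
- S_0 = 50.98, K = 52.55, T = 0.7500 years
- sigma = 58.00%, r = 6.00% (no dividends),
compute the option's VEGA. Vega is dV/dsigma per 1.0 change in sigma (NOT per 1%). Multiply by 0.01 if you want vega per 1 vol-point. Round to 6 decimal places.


d1 = 0.2803499460; d2 = -0.2219447882
phi(d1) = 0.3835686829; exp(-qT) = 1.0000000000; exp(-rT) = 0.9559974818
Vega = S * exp(-qT) * phi(d1) * sqrt(T) = 50.9800 * 1.0000000000 * 0.3835686829 * 0.8660254038 = 16.934548

Answer: Vega = 16.934548


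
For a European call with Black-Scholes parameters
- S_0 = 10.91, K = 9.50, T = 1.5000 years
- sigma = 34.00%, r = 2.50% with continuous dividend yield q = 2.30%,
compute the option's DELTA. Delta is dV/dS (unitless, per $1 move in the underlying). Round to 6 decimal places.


d1 = 0.5477443328; d2 = 0.1313310766
phi(d1) = 0.3433687075; exp(-qT) = 0.9660883397; exp(-rT) = 0.9631944177
N(d1) = 0.7080662666
Delta = exp(-qT) * N(d1) = 0.9660883397 * 0.7080662666 = 0.684055

Answer: Delta = 0.684055


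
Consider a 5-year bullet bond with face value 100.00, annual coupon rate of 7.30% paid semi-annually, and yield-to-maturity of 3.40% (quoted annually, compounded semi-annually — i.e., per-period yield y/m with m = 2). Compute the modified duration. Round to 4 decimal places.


Answer: Modified duration = 4.2715

Derivation:
Coupon per period c = face * coupon_rate / m = 3.650000
Periods per year m = 2; per-period yield y/m = 0.017000
Number of cashflows N = 10
Cashflows (t years, CF_t, discount factor 1/(1+y/m)^(m*t), PV):
  t = 0.5000: CF_t = 3.650000, DF = 0.983284, PV = 3.588987
  t = 1.0000: CF_t = 3.650000, DF = 0.966848, PV = 3.528994
  t = 1.5000: CF_t = 3.650000, DF = 0.950686, PV = 3.470004
  t = 2.0000: CF_t = 3.650000, DF = 0.934795, PV = 3.412000
  t = 2.5000: CF_t = 3.650000, DF = 0.919169, PV = 3.354966
  t = 3.0000: CF_t = 3.650000, DF = 0.903804, PV = 3.298885
  t = 3.5000: CF_t = 3.650000, DF = 0.888696, PV = 3.243741
  t = 4.0000: CF_t = 3.650000, DF = 0.873841, PV = 3.189519
  t = 4.5000: CF_t = 3.650000, DF = 0.859234, PV = 3.136204
  t = 5.0000: CF_t = 103.650000, DF = 0.844871, PV = 87.570893
Price P = sum_t PV_t = 117.794194
First compute Macaulay numerator sum_t t * PV_t:
  t * PV_t at t = 0.5000: 1.794494
  t * PV_t at t = 1.0000: 3.528994
  t * PV_t at t = 1.5000: 5.205006
  t * PV_t at t = 2.0000: 6.824000
  t * PV_t at t = 2.5000: 8.387415
  t * PV_t at t = 3.0000: 9.896654
  t * PV_t at t = 3.5000: 11.353094
  t * PV_t at t = 4.0000: 12.758077
  t * PV_t at t = 4.5000: 14.112917
  t * PV_t at t = 5.0000: 437.854464
Macaulay duration D = 511.715116 / 117.794194 = 4.344145
Modified duration = D / (1 + y/m) = 4.344145 / (1 + 0.017000) = 4.271529


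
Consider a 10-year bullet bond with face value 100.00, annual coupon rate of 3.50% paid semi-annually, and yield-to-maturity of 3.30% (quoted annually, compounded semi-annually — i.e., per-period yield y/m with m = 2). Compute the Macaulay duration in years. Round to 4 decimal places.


Coupon per period c = face * coupon_rate / m = 1.750000
Periods per year m = 2; per-period yield y/m = 0.016500
Number of cashflows N = 20
Cashflows (t years, CF_t, discount factor 1/(1+y/m)^(m*t), PV):
  t = 0.5000: CF_t = 1.750000, DF = 0.983768, PV = 1.721594
  t = 1.0000: CF_t = 1.750000, DF = 0.967799, PV = 1.693649
  t = 1.5000: CF_t = 1.750000, DF = 0.952090, PV = 1.666157
  t = 2.0000: CF_t = 1.750000, DF = 0.936635, PV = 1.639112
  t = 2.5000: CF_t = 1.750000, DF = 0.921432, PV = 1.612505
  t = 3.0000: CF_t = 1.750000, DF = 0.906475, PV = 1.586331
  t = 3.5000: CF_t = 1.750000, DF = 0.891761, PV = 1.560581
  t = 4.0000: CF_t = 1.750000, DF = 0.877285, PV = 1.535250
  t = 4.5000: CF_t = 1.750000, DF = 0.863045, PV = 1.510329
  t = 5.0000: CF_t = 1.750000, DF = 0.849036, PV = 1.485813
  t = 5.5000: CF_t = 1.750000, DF = 0.835254, PV = 1.461695
  t = 6.0000: CF_t = 1.750000, DF = 0.821696, PV = 1.437969
  t = 6.5000: CF_t = 1.750000, DF = 0.808359, PV = 1.414627
  t = 7.0000: CF_t = 1.750000, DF = 0.795237, PV = 1.391665
  t = 7.5000: CF_t = 1.750000, DF = 0.782329, PV = 1.369075
  t = 8.0000: CF_t = 1.750000, DF = 0.769630, PV = 1.346852
  t = 8.5000: CF_t = 1.750000, DF = 0.757137, PV = 1.324990
  t = 9.0000: CF_t = 1.750000, DF = 0.744847, PV = 1.303482
  t = 9.5000: CF_t = 1.750000, DF = 0.732757, PV = 1.282324
  t = 10.0000: CF_t = 101.750000, DF = 0.720862, PV = 73.347744
Price P = sum_t PV_t = 101.691743
Macaulay numerator sum_t t * PV_t:
  t * PV_t at t = 0.5000: 0.860797
  t * PV_t at t = 1.0000: 1.693649
  t * PV_t at t = 1.5000: 2.499235
  t * PV_t at t = 2.0000: 3.278223
  t * PV_t at t = 2.5000: 4.031263
  t * PV_t at t = 3.0000: 4.758992
  t * PV_t at t = 3.5000: 5.462034
  t * PV_t at t = 4.0000: 6.140998
  t * PV_t at t = 4.5000: 6.796481
  t * PV_t at t = 5.0000: 7.429066
  t * PV_t at t = 5.5000: 8.039324
  t * PV_t at t = 6.0000: 8.627813
  t * PV_t at t = 6.5000: 9.195078
  t * PV_t at t = 7.0000: 9.741655
  t * PV_t at t = 7.5000: 10.268064
  t * PV_t at t = 8.0000: 10.774817
  t * PV_t at t = 8.5000: 11.262413
  t * PV_t at t = 9.0000: 11.731341
  t * PV_t at t = 9.5000: 12.182078
  t * PV_t at t = 10.0000: 733.477436
Macaulay duration D = (sum_t t * PV_t) / P = 868.250758 / 101.691743 = 8.538065

Answer: Macaulay duration = 8.5381 years


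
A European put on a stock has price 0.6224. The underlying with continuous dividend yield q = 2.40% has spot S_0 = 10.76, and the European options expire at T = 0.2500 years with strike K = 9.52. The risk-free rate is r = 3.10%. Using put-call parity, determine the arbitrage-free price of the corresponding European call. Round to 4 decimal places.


Answer: Call price = 1.8715

Derivation:
Put-call parity: C - P = S_0 * exp(-qT) - K * exp(-rT).
S_0 * exp(-qT) = 10.7600 * 0.99401796 = 10.69563329
K * exp(-rT) = 9.5200 * 0.99227995 = 9.44650516
C = P + S*exp(-qT) - K*exp(-rT)
C = 0.6224 + 10.69563329 - 9.44650516 = 1.8715


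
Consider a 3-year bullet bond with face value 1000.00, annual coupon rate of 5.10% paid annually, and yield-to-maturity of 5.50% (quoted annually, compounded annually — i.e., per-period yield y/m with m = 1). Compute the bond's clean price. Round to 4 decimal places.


Coupon per period c = face * coupon_rate / m = 51.000000
Periods per year m = 1; per-period yield y/m = 0.055000
Number of cashflows N = 3
Cashflows (t years, CF_t, discount factor 1/(1+y/m)^(m*t), PV):
  t = 1.0000: CF_t = 51.000000, DF = 0.947867, PV = 48.341232
  t = 2.0000: CF_t = 51.000000, DF = 0.898452, PV = 45.821073
  t = 3.0000: CF_t = 1051.000000, DF = 0.851614, PV = 895.045961
Price P = sum_t PV_t = 989.208266

Answer: Price = 989.2083


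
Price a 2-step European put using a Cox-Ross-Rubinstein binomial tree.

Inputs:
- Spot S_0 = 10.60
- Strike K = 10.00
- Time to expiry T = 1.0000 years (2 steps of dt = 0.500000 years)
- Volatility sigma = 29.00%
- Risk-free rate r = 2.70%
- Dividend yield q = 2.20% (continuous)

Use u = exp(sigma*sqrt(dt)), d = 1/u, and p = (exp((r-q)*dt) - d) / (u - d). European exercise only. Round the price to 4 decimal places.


dt = T/N = 0.500000
u = exp(sigma*sqrt(dt)) = 1.227600; d = 1/u = 0.814598
p = (exp((r-q)*dt) - d) / (u - d) = 0.454974
Discount per step: exp(-r*dt) = 0.986591
Stock lattice S(k, i) with i counting down-moves:
  k=0: S(0,0) = 10.6000
  k=1: S(1,0) = 13.0126; S(1,1) = 8.6347
  k=2: S(2,0) = 15.9742; S(2,1) = 10.6000; S(2,2) = 7.0338
Terminal payoffs V(N, i) = max(K - S_T, 0):
  V(2,0) = 0.000000; V(2,1) = 0.000000; V(2,2) = 2.966165
Backward induction: V(k, i) = exp(-r*dt) * [p * V(k+1, i) + (1-p) * V(k+1, i+1)].
  V(1,0) = exp(-r*dt) * [p*0.000000 + (1-p)*0.000000] = 0.000000
  V(1,1) = exp(-r*dt) * [p*0.000000 + (1-p)*2.966165] = 1.594958
  V(0,0) = exp(-r*dt) * [p*0.000000 + (1-p)*1.594958] = 0.857636

Answer: Price = V(0,0) = 0.8576


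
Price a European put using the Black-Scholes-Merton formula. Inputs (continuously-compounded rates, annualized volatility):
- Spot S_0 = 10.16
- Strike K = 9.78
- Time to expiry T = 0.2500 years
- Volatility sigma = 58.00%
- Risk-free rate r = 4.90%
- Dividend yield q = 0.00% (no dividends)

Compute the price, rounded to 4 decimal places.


Answer: Price = 0.9101

Derivation:
d1 = (ln(S/K) + (r - q + 0.5*sigma^2) * T) / (sigma * sqrt(T)) = 0.31868606
d2 = d1 - sigma * sqrt(T) = 0.02868606
exp(-rT) = 0.98782473; exp(-qT) = 1.00000000
P = K * exp(-rT) * N(-d2) - S_0 * exp(-qT) * N(-d1)
N(-d1) = 0.37498229; N(-d2) = 0.48855749
P = 9.7800 * 0.98782473 * 0.48855749 - 10.1600 * 1.00000000 * 0.37498229 = 0.9101


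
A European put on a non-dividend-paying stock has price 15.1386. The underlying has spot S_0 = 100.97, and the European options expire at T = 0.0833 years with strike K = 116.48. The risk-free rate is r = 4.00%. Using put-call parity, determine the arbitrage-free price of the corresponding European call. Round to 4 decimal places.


Answer: Call price = 0.0161

Derivation:
Put-call parity: C - P = S_0 * exp(-qT) - K * exp(-rT).
S_0 * exp(-qT) = 100.9700 * 1.00000000 = 100.97000000
K * exp(-rT) = 116.4800 * 0.99667354 = 116.09253452
C = P + S*exp(-qT) - K*exp(-rT)
C = 15.1386 + 100.97000000 - 116.09253452 = 0.0161


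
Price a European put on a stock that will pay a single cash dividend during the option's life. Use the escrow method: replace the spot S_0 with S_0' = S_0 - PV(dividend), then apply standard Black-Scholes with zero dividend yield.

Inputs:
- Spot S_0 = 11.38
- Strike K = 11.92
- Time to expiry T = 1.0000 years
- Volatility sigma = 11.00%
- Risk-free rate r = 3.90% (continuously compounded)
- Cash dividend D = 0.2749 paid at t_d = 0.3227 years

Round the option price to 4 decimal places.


Answer: Price = 0.6929

Derivation:
PV(D) = D * exp(-r * t_d) = 0.2749 * 0.98749356 = 0.27146198
S_0' = S_0 - PV(D) = 11.3800 - 0.27146198 = 11.10853802
d1 = (ln(S_0'/K) + (r + sigma^2/2)*T) / (sigma*sqrt(T)) = -0.23139689
d2 = d1 - sigma*sqrt(T) = -0.34139689
exp(-rT) = 0.96175071
N(-d1) = 0.59149676; N(-d2) = 0.63359759
P = K * exp(-rT) * N(-d2) - S_0' * N(-d1) = 11.9200 * 0.96175071 * 0.63359759 - 11.10853802 * 0.59149676 = 0.6929


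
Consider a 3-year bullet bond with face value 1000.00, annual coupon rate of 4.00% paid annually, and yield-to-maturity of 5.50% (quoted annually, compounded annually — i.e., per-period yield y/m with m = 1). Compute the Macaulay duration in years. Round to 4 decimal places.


Answer: Macaulay duration = 2.8835 years

Derivation:
Coupon per period c = face * coupon_rate / m = 40.000000
Periods per year m = 1; per-period yield y/m = 0.055000
Number of cashflows N = 3
Cashflows (t years, CF_t, discount factor 1/(1+y/m)^(m*t), PV):
  t = 1.0000: CF_t = 40.000000, DF = 0.947867, PV = 37.914692
  t = 2.0000: CF_t = 40.000000, DF = 0.898452, PV = 35.938097
  t = 3.0000: CF_t = 1040.000000, DF = 0.851614, PV = 885.678211
Price P = sum_t PV_t = 959.530999
Macaulay numerator sum_t t * PV_t:
  t * PV_t at t = 1.0000: 37.914692
  t * PV_t at t = 2.0000: 71.876193
  t * PV_t at t = 3.0000: 2657.034632
Macaulay duration D = (sum_t t * PV_t) / P = 2766.825517 / 959.530999 = 2.883519


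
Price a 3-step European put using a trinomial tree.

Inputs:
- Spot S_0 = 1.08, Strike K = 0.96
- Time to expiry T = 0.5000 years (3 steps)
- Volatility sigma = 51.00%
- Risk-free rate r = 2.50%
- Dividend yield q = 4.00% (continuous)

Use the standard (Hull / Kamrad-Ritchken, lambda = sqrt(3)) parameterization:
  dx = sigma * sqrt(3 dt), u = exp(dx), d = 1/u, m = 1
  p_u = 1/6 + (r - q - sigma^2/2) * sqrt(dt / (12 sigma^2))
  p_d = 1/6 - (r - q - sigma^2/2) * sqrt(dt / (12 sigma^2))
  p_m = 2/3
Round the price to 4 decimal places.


Answer: Price = V(0,0) = 0.0970

Derivation:
dt = T/N = 0.166667; dx = sigma*sqrt(3*dt) = 0.360624
u = exp(dx) = 1.434225; d = 1/u = 0.697241
p_u = 0.133148, p_m = 0.666667, p_d = 0.200185
Discount per step: exp(-r*dt) = 0.995842
Stock lattice S(k, j) with j the centered position index:
  k=0: S(0,+0) = 1.0800
  k=1: S(1,-1) = 0.7530; S(1,+0) = 1.0800; S(1,+1) = 1.5490
  k=2: S(2,-2) = 0.5250; S(2,-1) = 0.7530; S(2,+0) = 1.0800; S(2,+1) = 1.5490; S(2,+2) = 2.2216
  k=3: S(3,-3) = 0.3661; S(3,-2) = 0.5250; S(3,-1) = 0.7530; S(3,+0) = 1.0800; S(3,+1) = 1.5490; S(3,+2) = 2.2216; S(3,+3) = 3.1862
Terminal payoffs V(N, j) = max(K - S_T, 0):
  V(3,-3) = 0.593923; V(3,-2) = 0.434964; V(3,-1) = 0.206980; V(3,+0) = 0.000000; V(3,+1) = 0.000000; V(3,+2) = 0.000000; V(3,+3) = 0.000000
Backward induction: V(k, j) = exp(-r*dt) * [p_u * V(k+1, j+1) + p_m * V(k+1, j) + p_d * V(k+1, j-1)]
  V(2,-2) = exp(-r*dt) * [p_u*0.206980 + p_m*0.434964 + p_d*0.593923] = 0.434615
  V(2,-1) = exp(-r*dt) * [p_u*0.000000 + p_m*0.206980 + p_d*0.434964] = 0.224124
  V(2,+0) = exp(-r*dt) * [p_u*0.000000 + p_m*0.000000 + p_d*0.206980] = 0.041262
  V(2,+1) = exp(-r*dt) * [p_u*0.000000 + p_m*0.000000 + p_d*0.000000] = 0.000000
  V(2,+2) = exp(-r*dt) * [p_u*0.000000 + p_m*0.000000 + p_d*0.000000] = 0.000000
  V(1,-1) = exp(-r*dt) * [p_u*0.041262 + p_m*0.224124 + p_d*0.434615] = 0.240907
  V(1,+0) = exp(-r*dt) * [p_u*0.000000 + p_m*0.041262 + p_d*0.224124] = 0.072073
  V(1,+1) = exp(-r*dt) * [p_u*0.000000 + p_m*0.000000 + p_d*0.041262] = 0.008226
  V(0,+0) = exp(-r*dt) * [p_u*0.008226 + p_m*0.072073 + p_d*0.240907] = 0.096965


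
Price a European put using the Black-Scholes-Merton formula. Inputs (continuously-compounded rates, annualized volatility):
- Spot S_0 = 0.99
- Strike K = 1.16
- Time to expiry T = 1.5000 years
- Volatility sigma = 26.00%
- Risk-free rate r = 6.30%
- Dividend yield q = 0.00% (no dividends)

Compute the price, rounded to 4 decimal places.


Answer: Price = 0.1647

Derivation:
d1 = (ln(S/K) + (r - q + 0.5*sigma^2) * T) / (sigma * sqrt(T)) = -0.04167380
d2 = d1 - sigma * sqrt(T) = -0.36010747
exp(-rT) = 0.90982773; exp(-qT) = 1.00000000
P = K * exp(-rT) * N(-d2) - S_0 * exp(-qT) * N(-d1)
N(-d1) = 0.51662063; N(-d2) = 0.64061662
P = 1.1600 * 0.90982773 * 0.64061662 - 0.9900 * 1.00000000 * 0.51662063 = 0.1647


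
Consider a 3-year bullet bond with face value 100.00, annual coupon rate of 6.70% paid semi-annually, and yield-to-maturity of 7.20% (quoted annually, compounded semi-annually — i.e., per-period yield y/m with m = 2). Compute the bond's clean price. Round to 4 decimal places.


Coupon per period c = face * coupon_rate / m = 3.350000
Periods per year m = 2; per-period yield y/m = 0.036000
Number of cashflows N = 6
Cashflows (t years, CF_t, discount factor 1/(1+y/m)^(m*t), PV):
  t = 0.5000: CF_t = 3.350000, DF = 0.965251, PV = 3.233591
  t = 1.0000: CF_t = 3.350000, DF = 0.931709, PV = 3.121227
  t = 1.5000: CF_t = 3.350000, DF = 0.899333, PV = 3.012767
  t = 2.0000: CF_t = 3.350000, DF = 0.868082, PV = 2.908076
  t = 2.5000: CF_t = 3.350000, DF = 0.837917, PV = 2.807023
  t = 3.0000: CF_t = 103.350000, DF = 0.808801, PV = 83.589543
Price P = sum_t PV_t = 98.672226

Answer: Price = 98.6722


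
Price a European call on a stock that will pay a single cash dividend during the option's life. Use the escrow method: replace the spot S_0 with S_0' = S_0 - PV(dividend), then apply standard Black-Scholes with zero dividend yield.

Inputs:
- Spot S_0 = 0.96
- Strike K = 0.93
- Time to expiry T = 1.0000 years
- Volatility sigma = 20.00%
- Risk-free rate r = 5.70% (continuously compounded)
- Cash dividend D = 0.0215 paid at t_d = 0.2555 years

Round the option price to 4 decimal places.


Answer: Price = 0.1065

Derivation:
PV(D) = D * exp(-r * t_d) = 0.0215 * 0.98554203 = 0.02118915
S_0' = S_0 - PV(D) = 0.9600 - 0.02118915 = 0.93881085
d1 = (ln(S_0'/K) + (r + sigma^2/2)*T) / (sigma*sqrt(T)) = 0.43214716
d2 = d1 - sigma*sqrt(T) = 0.23214716
exp(-rT) = 0.94459407
N(d1) = 0.66718277; N(d2) = 0.59178814
C = S_0' * N(d1) - K * exp(-rT) * N(d2) = 0.93881085 * 0.66718277 - 0.9300 * 0.94459407 * 0.59178814 = 0.1065


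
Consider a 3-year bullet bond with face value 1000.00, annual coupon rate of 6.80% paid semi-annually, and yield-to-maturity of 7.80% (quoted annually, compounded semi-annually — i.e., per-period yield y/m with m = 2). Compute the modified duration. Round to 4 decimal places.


Coupon per period c = face * coupon_rate / m = 34.000000
Periods per year m = 2; per-period yield y/m = 0.039000
Number of cashflows N = 6
Cashflows (t years, CF_t, discount factor 1/(1+y/m)^(m*t), PV):
  t = 0.5000: CF_t = 34.000000, DF = 0.962464, PV = 32.723773
  t = 1.0000: CF_t = 34.000000, DF = 0.926337, PV = 31.495450
  t = 1.5000: CF_t = 34.000000, DF = 0.891566, PV = 30.313234
  t = 2.0000: CF_t = 34.000000, DF = 0.858100, PV = 29.175394
  t = 2.5000: CF_t = 34.000000, DF = 0.825890, PV = 28.080264
  t = 3.0000: CF_t = 1034.000000, DF = 0.794889, PV = 821.915657
Price P = sum_t PV_t = 973.703771
First compute Macaulay numerator sum_t t * PV_t:
  t * PV_t at t = 0.5000: 16.361886
  t * PV_t at t = 1.0000: 31.495450
  t * PV_t at t = 1.5000: 45.469851
  t * PV_t at t = 2.0000: 58.350788
  t * PV_t at t = 2.5000: 70.200659
  t * PV_t at t = 3.0000: 2465.746970
Macaulay duration D = 2687.625604 / 973.703771 = 2.760209
Modified duration = D / (1 + y/m) = 2.760209 / (1 + 0.039000) = 2.656601

Answer: Modified duration = 2.6566


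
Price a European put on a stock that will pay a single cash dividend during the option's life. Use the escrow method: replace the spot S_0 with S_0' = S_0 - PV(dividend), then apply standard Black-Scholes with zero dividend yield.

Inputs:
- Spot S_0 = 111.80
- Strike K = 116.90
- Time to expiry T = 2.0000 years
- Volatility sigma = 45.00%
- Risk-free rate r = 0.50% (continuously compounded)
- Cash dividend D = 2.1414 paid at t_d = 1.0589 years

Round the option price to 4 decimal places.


Answer: Price = 31.2688

Derivation:
PV(D) = D * exp(-r * t_d) = 2.1414 * 0.99471949 = 2.13009232
S_0' = S_0 - PV(D) = 111.8000 - 2.13009232 = 109.66990768
d1 = (ln(S_0'/K) + (r + sigma^2/2)*T) / (sigma*sqrt(T)) = 0.23359060
d2 = d1 - sigma*sqrt(T) = -0.40280550
exp(-rT) = 0.99004983
N(-d1) = 0.40765141; N(-d2) = 0.65645434
P = K * exp(-rT) * N(-d2) - S_0' * N(-d1) = 116.9000 * 0.99004983 * 0.65645434 - 109.66990768 * 0.40765141 = 31.2688


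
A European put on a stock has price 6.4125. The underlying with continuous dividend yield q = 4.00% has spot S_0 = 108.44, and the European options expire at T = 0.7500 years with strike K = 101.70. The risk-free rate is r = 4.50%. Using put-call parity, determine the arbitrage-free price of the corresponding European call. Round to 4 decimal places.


Put-call parity: C - P = S_0 * exp(-qT) - K * exp(-rT).
S_0 * exp(-qT) = 108.4400 * 0.97044553 = 105.23511366
K * exp(-rT) = 101.7000 * 0.96681318 = 98.32490017
C = P + S*exp(-qT) - K*exp(-rT)
C = 6.4125 + 105.23511366 - 98.32490017 = 13.3227

Answer: Call price = 13.3227


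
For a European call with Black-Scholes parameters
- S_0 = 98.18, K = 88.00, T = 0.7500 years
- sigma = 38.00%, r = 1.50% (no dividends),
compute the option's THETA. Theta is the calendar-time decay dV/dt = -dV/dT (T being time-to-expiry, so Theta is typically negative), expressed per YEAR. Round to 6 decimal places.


Answer: Theta = -8.219061

Derivation:
d1 = 0.5313619323; d2 = 0.2022722789
phi(d1) = 0.3464172572; exp(-qT) = 1.0000000000; exp(-rT) = 0.9888130446
Theta = -S*exp(-qT)*phi(d1)*sigma/(2*sqrt(T)) - r*K*exp(-rT)*N(d2) + q*S*exp(-qT)*N(d1)
N(d1) = 0.7024160021; N(d2) = 0.5801480648; sqrt(T) = 0.8660254038
Term 1 = -98.1800 * 1.0000000000 * 0.3464172572 * 0.3800 / (2 * 0.8660254038) = -7.4618328411
Term 2 = -0.0150 * 88.0000 * 0.9888130446 * 0.5801480648 = -0.7572285260
Term 3 = 0 (no dividend yield, q = 0)
Theta = -7.4618328411 + (-0.7572285260) + (0.0000000000) = -8.219061


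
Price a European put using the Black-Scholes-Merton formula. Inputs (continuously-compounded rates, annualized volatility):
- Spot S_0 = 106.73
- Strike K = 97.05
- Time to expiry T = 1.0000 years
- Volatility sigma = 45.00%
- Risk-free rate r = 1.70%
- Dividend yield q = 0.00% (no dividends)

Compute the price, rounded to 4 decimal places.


d1 = (ln(S/K) + (r - q + 0.5*sigma^2) * T) / (sigma * sqrt(T)) = 0.47405771
d2 = d1 - sigma * sqrt(T) = 0.02405771
exp(-rT) = 0.98314368; exp(-qT) = 1.00000000
P = K * exp(-rT) * N(-d2) - S_0 * exp(-qT) * N(-d1)
N(-d1) = 0.31772938; N(-d2) = 0.49040329
P = 97.0500 * 0.98314368 * 0.49040329 - 106.7300 * 1.00000000 * 0.31772938 = 12.8801

Answer: Price = 12.8801


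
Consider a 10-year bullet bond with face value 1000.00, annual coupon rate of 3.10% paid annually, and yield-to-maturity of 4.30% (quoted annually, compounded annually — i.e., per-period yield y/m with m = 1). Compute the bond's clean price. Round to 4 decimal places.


Coupon per period c = face * coupon_rate / m = 31.000000
Periods per year m = 1; per-period yield y/m = 0.043000
Number of cashflows N = 10
Cashflows (t years, CF_t, discount factor 1/(1+y/m)^(m*t), PV):
  t = 1.0000: CF_t = 31.000000, DF = 0.958773, PV = 29.721956
  t = 2.0000: CF_t = 31.000000, DF = 0.919245, PV = 28.496602
  t = 3.0000: CF_t = 31.000000, DF = 0.881347, PV = 27.321766
  t = 4.0000: CF_t = 31.000000, DF = 0.845012, PV = 26.195365
  t = 5.0000: CF_t = 31.000000, DF = 0.810174, PV = 25.115403
  t = 6.0000: CF_t = 31.000000, DF = 0.776773, PV = 24.079965
  t = 7.0000: CF_t = 31.000000, DF = 0.744749, PV = 23.087214
  t = 8.0000: CF_t = 31.000000, DF = 0.714045, PV = 22.135392
  t = 9.0000: CF_t = 31.000000, DF = 0.684607, PV = 21.222812
  t = 10.0000: CF_t = 1031.000000, DF = 0.656382, PV = 676.730236
Price P = sum_t PV_t = 904.106711

Answer: Price = 904.1067


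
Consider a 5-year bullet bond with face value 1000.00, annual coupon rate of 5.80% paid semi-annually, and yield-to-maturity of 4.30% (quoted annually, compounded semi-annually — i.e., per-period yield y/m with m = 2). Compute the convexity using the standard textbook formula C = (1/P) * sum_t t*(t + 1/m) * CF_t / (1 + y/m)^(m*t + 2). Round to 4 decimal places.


Coupon per period c = face * coupon_rate / m = 29.000000
Periods per year m = 2; per-period yield y/m = 0.021500
Number of cashflows N = 10
Cashflows (t years, CF_t, discount factor 1/(1+y/m)^(m*t), PV):
  t = 0.5000: CF_t = 29.000000, DF = 0.978953, PV = 28.389623
  t = 1.0000: CF_t = 29.000000, DF = 0.958348, PV = 27.792093
  t = 1.5000: CF_t = 29.000000, DF = 0.938177, PV = 27.207140
  t = 2.0000: CF_t = 29.000000, DF = 0.918431, PV = 26.634498
  t = 2.5000: CF_t = 29.000000, DF = 0.899100, PV = 26.073909
  t = 3.0000: CF_t = 29.000000, DF = 0.880177, PV = 25.525119
  t = 3.5000: CF_t = 29.000000, DF = 0.861651, PV = 24.987879
  t = 4.0000: CF_t = 29.000000, DF = 0.843515, PV = 24.461948
  t = 4.5000: CF_t = 29.000000, DF = 0.825762, PV = 23.947085
  t = 5.0000: CF_t = 1029.000000, DF = 0.808381, PV = 831.824418
Price P = sum_t PV_t = 1066.843712
Convexity numerator sum_t t*(t + 1/m) * CF_t / (1+y/m)^(m*t + 2):
  t = 0.5000: term = 13.603570
  t = 1.0000: term = 39.951747
  t = 1.5000: term = 78.221727
  t = 2.0000: term = 127.625594
  t = 2.5000: term = 187.409095
  t = 3.0000: term = 256.850449
  t = 3.5000: term = 335.259193
  t = 4.0000: term = 421.975069
  t = 4.5000: term = 516.366947
  t = 5.0000: term = 21922.375734
Convexity = (1/P) * sum = 23899.639125 / 1066.843712 = 22.402193

Answer: Convexity = 22.4022


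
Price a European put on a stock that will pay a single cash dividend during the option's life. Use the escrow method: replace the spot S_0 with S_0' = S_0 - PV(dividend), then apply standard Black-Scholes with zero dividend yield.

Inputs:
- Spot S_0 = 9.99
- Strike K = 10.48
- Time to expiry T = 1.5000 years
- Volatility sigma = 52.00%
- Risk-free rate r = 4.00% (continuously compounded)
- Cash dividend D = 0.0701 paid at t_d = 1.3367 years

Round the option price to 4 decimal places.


Answer: Price = 2.4458

Derivation:
PV(D) = D * exp(-r * t_d) = 0.0701 * 0.94793627 = 0.06645033
S_0' = S_0 - PV(D) = 9.9900 - 0.06645033 = 9.92354967
d1 = (ln(S_0'/K) + (r + sigma^2/2)*T) / (sigma*sqrt(T)) = 0.32697863
d2 = d1 - sigma*sqrt(T) = -0.30988870
exp(-rT) = 0.94176453
N(-d1) = 0.37184202; N(-d2) = 0.62167720
P = K * exp(-rT) * N(-d2) - S_0' * N(-d1) = 10.4800 * 0.94176453 * 0.62167720 - 9.92354967 * 0.37184202 = 2.4458


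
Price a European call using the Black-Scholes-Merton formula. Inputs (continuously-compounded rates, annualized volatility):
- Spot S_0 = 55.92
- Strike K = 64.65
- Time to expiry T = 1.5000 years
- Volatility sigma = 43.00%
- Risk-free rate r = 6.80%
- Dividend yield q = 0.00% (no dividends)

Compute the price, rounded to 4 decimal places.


Answer: Price = 10.6782

Derivation:
d1 = (ln(S/K) + (r - q + 0.5*sigma^2) * T) / (sigma * sqrt(T)) = 0.18154515
d2 = d1 - sigma * sqrt(T) = -0.34509514
exp(-rT) = 0.90302955; exp(-qT) = 1.00000000
C = S_0 * exp(-qT) * N(d1) - K * exp(-rT) * N(d2)
N(d1) = 0.57203015; N(d2) = 0.36501142
C = 55.9200 * 1.00000000 * 0.57203015 - 64.6500 * 0.90302955 * 0.36501142 = 10.6782


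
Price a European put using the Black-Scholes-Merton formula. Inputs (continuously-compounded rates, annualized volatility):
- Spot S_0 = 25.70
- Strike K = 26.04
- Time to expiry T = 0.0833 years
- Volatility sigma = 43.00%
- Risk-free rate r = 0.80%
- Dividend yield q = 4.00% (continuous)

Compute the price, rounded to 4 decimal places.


Answer: Price = 1.4919

Derivation:
d1 = (ln(S/K) + (r - q + 0.5*sigma^2) * T) / (sigma * sqrt(T)) = -0.06532621
d2 = d1 - sigma * sqrt(T) = -0.18943169
exp(-rT) = 0.99933382; exp(-qT) = 0.99667354
P = K * exp(-rT) * N(-d2) - S_0 * exp(-qT) * N(-d1)
N(-d1) = 0.52604286; N(-d2) = 0.57512275
P = 26.0400 * 0.99933382 * 0.57512275 - 25.7000 * 0.99667354 * 0.52604286 = 1.4919


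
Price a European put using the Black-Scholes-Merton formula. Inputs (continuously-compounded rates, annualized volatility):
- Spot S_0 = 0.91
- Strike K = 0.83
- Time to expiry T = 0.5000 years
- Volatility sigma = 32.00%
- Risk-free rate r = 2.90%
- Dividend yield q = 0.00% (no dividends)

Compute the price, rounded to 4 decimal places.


Answer: Price = 0.0403

Derivation:
d1 = (ln(S/K) + (r - q + 0.5*sigma^2) * T) / (sigma * sqrt(T)) = 0.58388856
d2 = d1 - sigma * sqrt(T) = 0.35761439
exp(-rT) = 0.98560462; exp(-qT) = 1.00000000
P = K * exp(-rT) * N(-d2) - S_0 * exp(-qT) * N(-d1)
N(-d1) = 0.27964765; N(-d2) = 0.36031595
P = 0.8300 * 0.98560462 * 0.36031595 - 0.9100 * 1.00000000 * 0.27964765 = 0.0403


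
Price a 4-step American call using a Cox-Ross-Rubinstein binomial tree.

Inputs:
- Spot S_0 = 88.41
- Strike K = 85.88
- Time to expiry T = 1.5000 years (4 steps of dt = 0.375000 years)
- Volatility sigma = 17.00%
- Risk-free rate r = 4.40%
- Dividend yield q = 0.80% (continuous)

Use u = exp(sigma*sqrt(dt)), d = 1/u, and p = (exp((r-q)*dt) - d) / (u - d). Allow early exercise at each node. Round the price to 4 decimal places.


Answer: Price = V(0,0) = 10.9086

Derivation:
dt = T/N = 0.375000
u = exp(sigma*sqrt(dt)) = 1.109715; d = 1/u = 0.901132
p = (exp((r-q)*dt) - d) / (u - d) = 0.539159
Discount per step: exp(-r*dt) = 0.983635
Stock lattice S(k, i) with i counting down-moves:
  k=0: S(0,0) = 88.4100
  k=1: S(1,0) = 98.1099; S(1,1) = 79.6691
  k=2: S(2,0) = 108.8741; S(2,1) = 88.4100; S(2,2) = 71.7924
  k=3: S(3,0) = 120.8192; S(3,1) = 98.1099; S(3,2) = 79.6691; S(3,3) = 64.6944
  k=4: S(4,0) = 134.0749; S(4,1) = 108.8741; S(4,2) = 88.4100; S(4,3) = 71.7924; S(4,4) = 58.2982
Terminal payoffs V(N, i) = max(S_T - K, 0):
  V(4,0) = 48.194865; V(4,1) = 22.994050; V(4,2) = 2.530000; V(4,3) = 0.000000; V(4,4) = 0.000000
Backward induction: V(k, i) = exp(-r*dt) * [p * V(k+1, i) + (1-p) * V(k+1, i+1)]; then take max(V_cont, immediate exercise) for American.
  V(3,0) = exp(-r*dt) * [p*48.194865 + (1-p)*22.994050] = 35.982657; exercise = 34.939178; V(3,0) = max -> 35.982657
  V(3,1) = exp(-r*dt) * [p*22.994050 + (1-p)*2.530000] = 13.341417; exercise = 12.229912; V(3,1) = max -> 13.341417
  V(3,2) = exp(-r*dt) * [p*2.530000 + (1-p)*0.000000] = 1.341750; exercise = 0.000000; V(3,2) = max -> 1.341750
  V(3,3) = exp(-r*dt) * [p*0.000000 + (1-p)*0.000000] = 0.000000; exercise = 0.000000; V(3,3) = max -> 0.000000
  V(2,0) = exp(-r*dt) * [p*35.982657 + (1-p)*13.341417] = 25.130550; exercise = 22.994050; V(2,0) = max -> 25.130550
  V(2,1) = exp(-r*dt) * [p*13.341417 + (1-p)*1.341750] = 7.683646; exercise = 2.530000; V(2,1) = max -> 7.683646
  V(2,2) = exp(-r*dt) * [p*1.341750 + (1-p)*0.000000] = 0.711578; exercise = 0.000000; V(2,2) = max -> 0.711578
  V(1,0) = exp(-r*dt) * [p*25.130550 + (1-p)*7.683646] = 16.810625; exercise = 12.229912; V(1,0) = max -> 16.810625
  V(1,1) = exp(-r*dt) * [p*7.683646 + (1-p)*0.711578] = 4.397471; exercise = 0.000000; V(1,1) = max -> 4.397471
  V(0,0) = exp(-r*dt) * [p*16.810625 + (1-p)*4.397471] = 10.908648; exercise = 2.530000; V(0,0) = max -> 10.908648
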